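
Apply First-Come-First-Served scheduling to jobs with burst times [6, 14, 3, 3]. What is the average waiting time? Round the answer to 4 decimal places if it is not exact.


FCFS order (as given): [6, 14, 3, 3]
Waiting times:
  Job 1: wait = 0
  Job 2: wait = 6
  Job 3: wait = 20
  Job 4: wait = 23
Sum of waiting times = 49
Average waiting time = 49/4 = 12.25

12.25


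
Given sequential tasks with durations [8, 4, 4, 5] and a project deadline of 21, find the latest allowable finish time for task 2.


LF(activity 2) = deadline - sum of successor durations
Successors: activities 3 through 4 with durations [4, 5]
Sum of successor durations = 9
LF = 21 - 9 = 12

12


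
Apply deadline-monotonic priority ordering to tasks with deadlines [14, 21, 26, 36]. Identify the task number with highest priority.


Sort tasks by relative deadline (ascending):
  Task 1: deadline = 14
  Task 2: deadline = 21
  Task 3: deadline = 26
  Task 4: deadline = 36
Priority order (highest first): [1, 2, 3, 4]
Highest priority task = 1

1


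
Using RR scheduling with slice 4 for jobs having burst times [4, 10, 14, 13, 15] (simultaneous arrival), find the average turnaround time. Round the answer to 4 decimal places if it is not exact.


Time quantum = 4
Execution trace:
  J1 runs 4 units, time = 4
  J2 runs 4 units, time = 8
  J3 runs 4 units, time = 12
  J4 runs 4 units, time = 16
  J5 runs 4 units, time = 20
  J2 runs 4 units, time = 24
  J3 runs 4 units, time = 28
  J4 runs 4 units, time = 32
  J5 runs 4 units, time = 36
  J2 runs 2 units, time = 38
  J3 runs 4 units, time = 42
  J4 runs 4 units, time = 46
  J5 runs 4 units, time = 50
  J3 runs 2 units, time = 52
  J4 runs 1 units, time = 53
  J5 runs 3 units, time = 56
Finish times: [4, 38, 52, 53, 56]
Average turnaround = 203/5 = 40.6

40.6


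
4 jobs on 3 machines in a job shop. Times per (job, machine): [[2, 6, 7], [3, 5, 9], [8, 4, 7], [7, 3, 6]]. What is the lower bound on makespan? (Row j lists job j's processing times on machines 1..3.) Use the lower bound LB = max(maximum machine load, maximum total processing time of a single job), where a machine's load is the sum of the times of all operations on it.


Machine loads:
  Machine 1: 2 + 3 + 8 + 7 = 20
  Machine 2: 6 + 5 + 4 + 3 = 18
  Machine 3: 7 + 9 + 7 + 6 = 29
Max machine load = 29
Job totals:
  Job 1: 15
  Job 2: 17
  Job 3: 19
  Job 4: 16
Max job total = 19
Lower bound = max(29, 19) = 29

29


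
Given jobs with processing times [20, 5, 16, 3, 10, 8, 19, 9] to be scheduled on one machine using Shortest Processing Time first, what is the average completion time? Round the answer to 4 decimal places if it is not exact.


Sort jobs by processing time (SPT order): [3, 5, 8, 9, 10, 16, 19, 20]
Compute completion times sequentially:
  Job 1: processing = 3, completes at 3
  Job 2: processing = 5, completes at 8
  Job 3: processing = 8, completes at 16
  Job 4: processing = 9, completes at 25
  Job 5: processing = 10, completes at 35
  Job 6: processing = 16, completes at 51
  Job 7: processing = 19, completes at 70
  Job 8: processing = 20, completes at 90
Sum of completion times = 298
Average completion time = 298/8 = 37.25

37.25


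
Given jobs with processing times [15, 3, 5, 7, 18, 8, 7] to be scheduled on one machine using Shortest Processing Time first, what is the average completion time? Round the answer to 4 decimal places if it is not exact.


Sort jobs by processing time (SPT order): [3, 5, 7, 7, 8, 15, 18]
Compute completion times sequentially:
  Job 1: processing = 3, completes at 3
  Job 2: processing = 5, completes at 8
  Job 3: processing = 7, completes at 15
  Job 4: processing = 7, completes at 22
  Job 5: processing = 8, completes at 30
  Job 6: processing = 15, completes at 45
  Job 7: processing = 18, completes at 63
Sum of completion times = 186
Average completion time = 186/7 = 26.5714

26.5714


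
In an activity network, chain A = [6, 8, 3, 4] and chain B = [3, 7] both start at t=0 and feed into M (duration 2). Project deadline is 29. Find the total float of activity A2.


Forward pass: ES(A2) = sum of predecessors on chain A = 6
EF = ES + duration = 6 + 8 = 14
Backward pass: LF(M) = deadline = 29; LS(M) = 29 - 2 = 27
LF(A2) = LS(M) - sum(successors on chain A) = 27 - 7 = 20
LS = LF - duration = 20 - 8 = 12
Total float = LS - ES = 12 - 6 = 6

6


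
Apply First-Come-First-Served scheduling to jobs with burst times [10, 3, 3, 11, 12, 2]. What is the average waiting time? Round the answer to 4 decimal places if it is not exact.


FCFS order (as given): [10, 3, 3, 11, 12, 2]
Waiting times:
  Job 1: wait = 0
  Job 2: wait = 10
  Job 3: wait = 13
  Job 4: wait = 16
  Job 5: wait = 27
  Job 6: wait = 39
Sum of waiting times = 105
Average waiting time = 105/6 = 17.5

17.5


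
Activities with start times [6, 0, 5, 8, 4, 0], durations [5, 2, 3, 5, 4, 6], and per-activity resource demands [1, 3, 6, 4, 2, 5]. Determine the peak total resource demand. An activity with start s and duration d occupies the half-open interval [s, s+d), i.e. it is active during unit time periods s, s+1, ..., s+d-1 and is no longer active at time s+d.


Each activity i is active on [start_i, start_i + duration_i).
Compute total resource usage per time slot:
  t=0: active resources = [3, 5], total = 8
  t=1: active resources = [3, 5], total = 8
  t=2: active resources = [5], total = 5
  t=3: active resources = [5], total = 5
  t=4: active resources = [2, 5], total = 7
  t=5: active resources = [6, 2, 5], total = 13
  t=6: active resources = [1, 6, 2], total = 9
  t=7: active resources = [1, 6, 2], total = 9
  t=8: active resources = [1, 4], total = 5
  t=9: active resources = [1, 4], total = 5
  t=10: active resources = [1, 4], total = 5
  t=11: active resources = [4], total = 4
  t=12: active resources = [4], total = 4
Peak resource demand = 13

13


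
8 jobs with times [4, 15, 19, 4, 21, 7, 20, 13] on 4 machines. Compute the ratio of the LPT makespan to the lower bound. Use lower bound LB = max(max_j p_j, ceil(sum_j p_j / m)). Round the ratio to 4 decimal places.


LPT order: [21, 20, 19, 15, 13, 7, 4, 4]
Machine loads after assignment: [25, 24, 26, 28]
LPT makespan = 28
Lower bound = max(max_job, ceil(total/4)) = max(21, 26) = 26
Ratio = 28 / 26 = 1.0769

1.0769


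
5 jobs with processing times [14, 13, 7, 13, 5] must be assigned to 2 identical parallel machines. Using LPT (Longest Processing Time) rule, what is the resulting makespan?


Sort jobs in decreasing order (LPT): [14, 13, 13, 7, 5]
Assign each job to the least loaded machine:
  Machine 1: jobs [14, 7, 5], load = 26
  Machine 2: jobs [13, 13], load = 26
Makespan = max load = 26

26


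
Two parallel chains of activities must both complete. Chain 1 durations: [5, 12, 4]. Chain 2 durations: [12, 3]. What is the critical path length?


Path A total = 5 + 12 + 4 = 21
Path B total = 12 + 3 = 15
Critical path = longest path = max(21, 15) = 21

21


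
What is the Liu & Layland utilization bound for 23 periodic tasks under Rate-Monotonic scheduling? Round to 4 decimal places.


Compute 2^(1/23) = 1.0305955448
Subtract 1: 1.0305955448 - 1 = 0.0305955448
Multiply by n: 23 * 0.0305955448 = 0.7036975304
Round to 4 dp: 0.7037

0.7037


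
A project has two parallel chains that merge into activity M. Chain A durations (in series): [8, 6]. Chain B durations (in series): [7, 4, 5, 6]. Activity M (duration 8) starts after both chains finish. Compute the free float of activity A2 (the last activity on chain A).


ES(A2) = sum of predecessors on chain A = 8
EF(A2) = ES + duration = 8 + 6 = 14
Successor of A2 is M. ES(M) = max(sum(A), sum(B)) = max(14, 22) = 22
Free float = ES(successor) - EF(current) = 22 - 14 = 8

8


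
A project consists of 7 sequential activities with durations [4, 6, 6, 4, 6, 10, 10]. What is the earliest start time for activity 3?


Activity 3 starts after activities 1 through 2 complete.
Predecessor durations: [4, 6]
ES = 4 + 6 = 10

10


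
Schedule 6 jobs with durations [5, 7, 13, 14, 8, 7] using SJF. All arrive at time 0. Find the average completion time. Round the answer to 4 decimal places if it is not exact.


SJF order (ascending): [5, 7, 7, 8, 13, 14]
Completion times:
  Job 1: burst=5, C=5
  Job 2: burst=7, C=12
  Job 3: burst=7, C=19
  Job 4: burst=8, C=27
  Job 5: burst=13, C=40
  Job 6: burst=14, C=54
Average completion = 157/6 = 26.1667

26.1667


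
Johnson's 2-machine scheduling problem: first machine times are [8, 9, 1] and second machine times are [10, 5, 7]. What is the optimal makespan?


Apply Johnson's rule:
  Group 1 (a <= b): [(3, 1, 7), (1, 8, 10)]
  Group 2 (a > b): [(2, 9, 5)]
Optimal job order: [3, 1, 2]
Schedule:
  Job 3: M1 done at 1, M2 done at 8
  Job 1: M1 done at 9, M2 done at 19
  Job 2: M1 done at 18, M2 done at 24
Makespan = 24

24


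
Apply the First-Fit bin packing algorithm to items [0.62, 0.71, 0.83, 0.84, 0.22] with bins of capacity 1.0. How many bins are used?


Place items sequentially using First-Fit:
  Item 0.62 -> new Bin 1
  Item 0.71 -> new Bin 2
  Item 0.83 -> new Bin 3
  Item 0.84 -> new Bin 4
  Item 0.22 -> Bin 1 (now 0.84)
Total bins used = 4

4


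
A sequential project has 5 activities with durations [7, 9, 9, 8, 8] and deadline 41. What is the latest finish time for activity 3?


LF(activity 3) = deadline - sum of successor durations
Successors: activities 4 through 5 with durations [8, 8]
Sum of successor durations = 16
LF = 41 - 16 = 25

25


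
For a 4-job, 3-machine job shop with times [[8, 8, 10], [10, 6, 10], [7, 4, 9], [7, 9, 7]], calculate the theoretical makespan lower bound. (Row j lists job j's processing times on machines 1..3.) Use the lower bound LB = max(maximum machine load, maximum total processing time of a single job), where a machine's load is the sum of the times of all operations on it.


Machine loads:
  Machine 1: 8 + 10 + 7 + 7 = 32
  Machine 2: 8 + 6 + 4 + 9 = 27
  Machine 3: 10 + 10 + 9 + 7 = 36
Max machine load = 36
Job totals:
  Job 1: 26
  Job 2: 26
  Job 3: 20
  Job 4: 23
Max job total = 26
Lower bound = max(36, 26) = 36

36


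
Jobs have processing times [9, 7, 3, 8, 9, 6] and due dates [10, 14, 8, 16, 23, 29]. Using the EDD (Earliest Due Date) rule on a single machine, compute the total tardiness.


Sort by due date (EDD order): [(3, 8), (9, 10), (7, 14), (8, 16), (9, 23), (6, 29)]
Compute completion times and tardiness:
  Job 1: p=3, d=8, C=3, tardiness=max(0,3-8)=0
  Job 2: p=9, d=10, C=12, tardiness=max(0,12-10)=2
  Job 3: p=7, d=14, C=19, tardiness=max(0,19-14)=5
  Job 4: p=8, d=16, C=27, tardiness=max(0,27-16)=11
  Job 5: p=9, d=23, C=36, tardiness=max(0,36-23)=13
  Job 6: p=6, d=29, C=42, tardiness=max(0,42-29)=13
Total tardiness = 44

44


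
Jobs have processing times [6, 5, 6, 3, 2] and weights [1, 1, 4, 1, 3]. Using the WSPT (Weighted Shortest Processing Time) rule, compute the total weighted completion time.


Compute p/w ratios and sort ascending (WSPT): [(2, 3), (6, 4), (3, 1), (5, 1), (6, 1)]
Compute weighted completion times:
  Job (p=2,w=3): C=2, w*C=3*2=6
  Job (p=6,w=4): C=8, w*C=4*8=32
  Job (p=3,w=1): C=11, w*C=1*11=11
  Job (p=5,w=1): C=16, w*C=1*16=16
  Job (p=6,w=1): C=22, w*C=1*22=22
Total weighted completion time = 87

87


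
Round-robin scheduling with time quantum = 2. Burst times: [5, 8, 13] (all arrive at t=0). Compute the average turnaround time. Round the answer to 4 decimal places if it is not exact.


Time quantum = 2
Execution trace:
  J1 runs 2 units, time = 2
  J2 runs 2 units, time = 4
  J3 runs 2 units, time = 6
  J1 runs 2 units, time = 8
  J2 runs 2 units, time = 10
  J3 runs 2 units, time = 12
  J1 runs 1 units, time = 13
  J2 runs 2 units, time = 15
  J3 runs 2 units, time = 17
  J2 runs 2 units, time = 19
  J3 runs 2 units, time = 21
  J3 runs 2 units, time = 23
  J3 runs 2 units, time = 25
  J3 runs 1 units, time = 26
Finish times: [13, 19, 26]
Average turnaround = 58/3 = 19.3333

19.3333


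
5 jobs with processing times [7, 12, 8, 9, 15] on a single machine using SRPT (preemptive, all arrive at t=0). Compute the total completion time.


Since all jobs arrive at t=0, SRPT equals SPT ordering.
SPT order: [7, 8, 9, 12, 15]
Completion times:
  Job 1: p=7, C=7
  Job 2: p=8, C=15
  Job 3: p=9, C=24
  Job 4: p=12, C=36
  Job 5: p=15, C=51
Total completion time = 7 + 15 + 24 + 36 + 51 = 133

133


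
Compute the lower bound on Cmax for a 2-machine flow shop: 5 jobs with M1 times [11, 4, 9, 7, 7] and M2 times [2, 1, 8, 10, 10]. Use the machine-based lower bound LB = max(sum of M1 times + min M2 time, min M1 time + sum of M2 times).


LB1 = sum(M1 times) + min(M2 times) = 38 + 1 = 39
LB2 = min(M1 times) + sum(M2 times) = 4 + 31 = 35
Lower bound = max(LB1, LB2) = max(39, 35) = 39

39


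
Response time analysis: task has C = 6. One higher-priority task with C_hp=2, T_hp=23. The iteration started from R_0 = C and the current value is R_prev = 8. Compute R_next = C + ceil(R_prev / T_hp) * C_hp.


R_next = C + ceil(R_prev / T_hp) * C_hp
ceil(8 / 23) = ceil(0.3478) = 1
Interference = 1 * 2 = 2
R_next = 6 + 2 = 8
R_next = R_prev, so the iteration has converged (response time = 8).

8


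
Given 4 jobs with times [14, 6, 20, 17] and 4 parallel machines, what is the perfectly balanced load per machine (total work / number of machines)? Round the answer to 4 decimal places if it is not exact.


Total processing time = 14 + 6 + 20 + 17 = 57
Number of machines = 4
Ideal balanced load = 57 / 4 = 14.25

14.25


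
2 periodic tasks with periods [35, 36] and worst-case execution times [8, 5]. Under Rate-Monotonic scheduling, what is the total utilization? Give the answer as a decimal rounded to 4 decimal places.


Compute individual utilizations (exact fractions):
  Task 1: C/T = 8/35 (approx. 0.2286)
  Task 2: C/T = 5/36 (approx. 0.1389)
Total utilization U = 8/35 + 5/36 = 463/1260
Rounded to 4 decimal places: U = 0.3675
RM (Liu & Layland) bound for 2 tasks = 0.828427; compare with U = 463/1260 (approx. 0.367460)
U <= bound, so schedulable by RM sufficient condition.

0.3675


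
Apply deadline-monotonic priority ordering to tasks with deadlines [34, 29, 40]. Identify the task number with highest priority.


Sort tasks by relative deadline (ascending):
  Task 2: deadline = 29
  Task 1: deadline = 34
  Task 3: deadline = 40
Priority order (highest first): [2, 1, 3]
Highest priority task = 2

2


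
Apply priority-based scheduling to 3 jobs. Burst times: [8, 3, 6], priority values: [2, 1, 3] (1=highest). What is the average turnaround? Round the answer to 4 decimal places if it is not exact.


Sort by priority (ascending = highest first):
Order: [(1, 3), (2, 8), (3, 6)]
Completion times:
  Priority 1, burst=3, C=3
  Priority 2, burst=8, C=11
  Priority 3, burst=6, C=17
Average turnaround = 31/3 = 10.3333

10.3333


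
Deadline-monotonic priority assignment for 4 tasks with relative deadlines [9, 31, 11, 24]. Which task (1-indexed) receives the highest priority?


Sort tasks by relative deadline (ascending):
  Task 1: deadline = 9
  Task 3: deadline = 11
  Task 4: deadline = 24
  Task 2: deadline = 31
Priority order (highest first): [1, 3, 4, 2]
Highest priority task = 1

1


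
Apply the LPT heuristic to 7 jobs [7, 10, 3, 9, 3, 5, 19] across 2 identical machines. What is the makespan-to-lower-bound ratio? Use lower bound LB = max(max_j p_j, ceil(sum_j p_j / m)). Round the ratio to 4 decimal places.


LPT order: [19, 10, 9, 7, 5, 3, 3]
Machine loads after assignment: [29, 27]
LPT makespan = 29
Lower bound = max(max_job, ceil(total/2)) = max(19, 28) = 28
Ratio = 29 / 28 = 1.0357

1.0357


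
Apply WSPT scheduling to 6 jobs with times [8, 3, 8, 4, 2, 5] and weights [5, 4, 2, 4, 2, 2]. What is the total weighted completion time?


Compute p/w ratios and sort ascending (WSPT): [(3, 4), (4, 4), (2, 2), (8, 5), (5, 2), (8, 2)]
Compute weighted completion times:
  Job (p=3,w=4): C=3, w*C=4*3=12
  Job (p=4,w=4): C=7, w*C=4*7=28
  Job (p=2,w=2): C=9, w*C=2*9=18
  Job (p=8,w=5): C=17, w*C=5*17=85
  Job (p=5,w=2): C=22, w*C=2*22=44
  Job (p=8,w=2): C=30, w*C=2*30=60
Total weighted completion time = 247

247


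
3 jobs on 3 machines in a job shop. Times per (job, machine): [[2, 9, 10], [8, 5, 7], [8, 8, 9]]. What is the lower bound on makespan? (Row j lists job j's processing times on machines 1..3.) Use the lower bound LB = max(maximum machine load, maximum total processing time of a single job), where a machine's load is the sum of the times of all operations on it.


Machine loads:
  Machine 1: 2 + 8 + 8 = 18
  Machine 2: 9 + 5 + 8 = 22
  Machine 3: 10 + 7 + 9 = 26
Max machine load = 26
Job totals:
  Job 1: 21
  Job 2: 20
  Job 3: 25
Max job total = 25
Lower bound = max(26, 25) = 26

26


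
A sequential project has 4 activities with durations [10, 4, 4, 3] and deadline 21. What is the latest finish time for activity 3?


LF(activity 3) = deadline - sum of successor durations
Successors: activities 4 through 4 with durations [3]
Sum of successor durations = 3
LF = 21 - 3 = 18

18


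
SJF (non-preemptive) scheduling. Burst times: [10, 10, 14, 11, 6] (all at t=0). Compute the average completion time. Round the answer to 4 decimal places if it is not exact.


SJF order (ascending): [6, 10, 10, 11, 14]
Completion times:
  Job 1: burst=6, C=6
  Job 2: burst=10, C=16
  Job 3: burst=10, C=26
  Job 4: burst=11, C=37
  Job 5: burst=14, C=51
Average completion = 136/5 = 27.2

27.2


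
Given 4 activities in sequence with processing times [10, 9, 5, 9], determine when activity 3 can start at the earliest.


Activity 3 starts after activities 1 through 2 complete.
Predecessor durations: [10, 9]
ES = 10 + 9 = 19

19


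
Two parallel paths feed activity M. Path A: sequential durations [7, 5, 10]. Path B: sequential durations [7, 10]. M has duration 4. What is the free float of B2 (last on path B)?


ES(B2) = sum of predecessors on chain B = 7
EF(B2) = ES + duration = 7 + 10 = 17
Successor of B2 is M. ES(M) = max(sum(A), sum(B)) = max(22, 17) = 22
Free float = ES(successor) - EF(current) = 22 - 17 = 5

5


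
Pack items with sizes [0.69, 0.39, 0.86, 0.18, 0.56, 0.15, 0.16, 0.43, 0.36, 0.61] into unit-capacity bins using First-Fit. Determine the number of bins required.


Place items sequentially using First-Fit:
  Item 0.69 -> new Bin 1
  Item 0.39 -> new Bin 2
  Item 0.86 -> new Bin 3
  Item 0.18 -> Bin 1 (now 0.87)
  Item 0.56 -> Bin 2 (now 0.95)
  Item 0.15 -> new Bin 4
  Item 0.16 -> Bin 4 (now 0.31)
  Item 0.43 -> Bin 4 (now 0.74)
  Item 0.36 -> new Bin 5
  Item 0.61 -> Bin 5 (now 0.97)
Total bins used = 5

5


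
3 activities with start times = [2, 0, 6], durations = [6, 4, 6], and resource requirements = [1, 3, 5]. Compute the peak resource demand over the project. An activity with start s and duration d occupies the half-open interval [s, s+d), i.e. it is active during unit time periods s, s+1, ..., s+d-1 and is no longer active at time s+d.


Each activity i is active on [start_i, start_i + duration_i).
Compute total resource usage per time slot:
  t=0: active resources = [3], total = 3
  t=1: active resources = [3], total = 3
  t=2: active resources = [1, 3], total = 4
  t=3: active resources = [1, 3], total = 4
  t=4: active resources = [1], total = 1
  t=5: active resources = [1], total = 1
  t=6: active resources = [1, 5], total = 6
  t=7: active resources = [1, 5], total = 6
  t=8: active resources = [5], total = 5
  t=9: active resources = [5], total = 5
  t=10: active resources = [5], total = 5
  t=11: active resources = [5], total = 5
Peak resource demand = 6

6


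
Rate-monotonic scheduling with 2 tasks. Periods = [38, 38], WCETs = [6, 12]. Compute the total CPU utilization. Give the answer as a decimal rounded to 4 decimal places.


Compute individual utilizations (exact fractions):
  Task 1: C/T = 6/38 = 3/19 (approx. 0.1579)
  Task 2: C/T = 12/38 = 6/19 (approx. 0.3158)
Total utilization U = 3/19 + 6/19 = 9/19
Rounded to 4 decimal places: U = 0.4737
RM (Liu & Layland) bound for 2 tasks = 0.828427; compare with U = 9/19 (approx. 0.473684)
U <= bound, so schedulable by RM sufficient condition.

0.4737


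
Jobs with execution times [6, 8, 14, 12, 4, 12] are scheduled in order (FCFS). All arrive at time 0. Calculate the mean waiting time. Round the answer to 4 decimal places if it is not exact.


FCFS order (as given): [6, 8, 14, 12, 4, 12]
Waiting times:
  Job 1: wait = 0
  Job 2: wait = 6
  Job 3: wait = 14
  Job 4: wait = 28
  Job 5: wait = 40
  Job 6: wait = 44
Sum of waiting times = 132
Average waiting time = 132/6 = 22.0

22.0


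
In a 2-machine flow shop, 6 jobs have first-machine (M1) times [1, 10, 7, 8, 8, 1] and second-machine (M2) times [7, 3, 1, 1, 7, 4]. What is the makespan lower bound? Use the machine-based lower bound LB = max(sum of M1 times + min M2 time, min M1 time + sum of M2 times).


LB1 = sum(M1 times) + min(M2 times) = 35 + 1 = 36
LB2 = min(M1 times) + sum(M2 times) = 1 + 23 = 24
Lower bound = max(LB1, LB2) = max(36, 24) = 36

36


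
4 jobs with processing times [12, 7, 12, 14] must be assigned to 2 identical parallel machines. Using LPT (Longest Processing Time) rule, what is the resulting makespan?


Sort jobs in decreasing order (LPT): [14, 12, 12, 7]
Assign each job to the least loaded machine:
  Machine 1: jobs [14, 7], load = 21
  Machine 2: jobs [12, 12], load = 24
Makespan = max load = 24

24


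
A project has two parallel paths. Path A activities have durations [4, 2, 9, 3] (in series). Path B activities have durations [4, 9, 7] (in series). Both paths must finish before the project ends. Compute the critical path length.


Path A total = 4 + 2 + 9 + 3 = 18
Path B total = 4 + 9 + 7 = 20
Critical path = longest path = max(18, 20) = 20

20


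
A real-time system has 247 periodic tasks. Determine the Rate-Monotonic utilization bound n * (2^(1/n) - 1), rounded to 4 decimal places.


Compute 2^(1/247) = 1.0028102051
Subtract 1: 1.0028102051 - 1 = 0.0028102051
Multiply by n: 247 * 0.0028102051 = 0.6941206597
Round to 4 dp: 0.6941

0.6941


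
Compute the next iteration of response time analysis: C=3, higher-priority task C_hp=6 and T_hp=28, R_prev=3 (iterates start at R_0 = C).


R_next = C + ceil(R_prev / T_hp) * C_hp
ceil(3 / 28) = ceil(0.1071) = 1
Interference = 1 * 6 = 6
R_next = 3 + 6 = 9

9


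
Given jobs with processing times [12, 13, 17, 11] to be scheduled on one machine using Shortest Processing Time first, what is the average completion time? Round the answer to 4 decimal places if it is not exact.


Sort jobs by processing time (SPT order): [11, 12, 13, 17]
Compute completion times sequentially:
  Job 1: processing = 11, completes at 11
  Job 2: processing = 12, completes at 23
  Job 3: processing = 13, completes at 36
  Job 4: processing = 17, completes at 53
Sum of completion times = 123
Average completion time = 123/4 = 30.75

30.75


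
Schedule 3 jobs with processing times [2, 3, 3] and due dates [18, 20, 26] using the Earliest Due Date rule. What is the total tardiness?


Sort by due date (EDD order): [(2, 18), (3, 20), (3, 26)]
Compute completion times and tardiness:
  Job 1: p=2, d=18, C=2, tardiness=max(0,2-18)=0
  Job 2: p=3, d=20, C=5, tardiness=max(0,5-20)=0
  Job 3: p=3, d=26, C=8, tardiness=max(0,8-26)=0
Total tardiness = 0

0


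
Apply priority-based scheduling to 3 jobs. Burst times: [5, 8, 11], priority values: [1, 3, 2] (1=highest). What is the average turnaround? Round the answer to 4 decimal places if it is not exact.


Sort by priority (ascending = highest first):
Order: [(1, 5), (2, 11), (3, 8)]
Completion times:
  Priority 1, burst=5, C=5
  Priority 2, burst=11, C=16
  Priority 3, burst=8, C=24
Average turnaround = 45/3 = 15.0

15.0


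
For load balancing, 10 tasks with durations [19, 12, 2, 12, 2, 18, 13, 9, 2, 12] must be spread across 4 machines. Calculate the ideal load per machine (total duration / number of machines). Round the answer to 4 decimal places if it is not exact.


Total processing time = 19 + 12 + 2 + 12 + 2 + 18 + 13 + 9 + 2 + 12 = 101
Number of machines = 4
Ideal balanced load = 101 / 4 = 25.25

25.25


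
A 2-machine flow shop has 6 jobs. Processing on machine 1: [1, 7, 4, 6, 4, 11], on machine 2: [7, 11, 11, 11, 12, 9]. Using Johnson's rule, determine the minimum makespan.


Apply Johnson's rule:
  Group 1 (a <= b): [(1, 1, 7), (3, 4, 11), (5, 4, 12), (4, 6, 11), (2, 7, 11)]
  Group 2 (a > b): [(6, 11, 9)]
Optimal job order: [1, 3, 5, 4, 2, 6]
Schedule:
  Job 1: M1 done at 1, M2 done at 8
  Job 3: M1 done at 5, M2 done at 19
  Job 5: M1 done at 9, M2 done at 31
  Job 4: M1 done at 15, M2 done at 42
  Job 2: M1 done at 22, M2 done at 53
  Job 6: M1 done at 33, M2 done at 62
Makespan = 62

62


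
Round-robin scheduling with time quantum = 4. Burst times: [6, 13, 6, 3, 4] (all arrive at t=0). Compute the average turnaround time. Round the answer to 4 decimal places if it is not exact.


Time quantum = 4
Execution trace:
  J1 runs 4 units, time = 4
  J2 runs 4 units, time = 8
  J3 runs 4 units, time = 12
  J4 runs 3 units, time = 15
  J5 runs 4 units, time = 19
  J1 runs 2 units, time = 21
  J2 runs 4 units, time = 25
  J3 runs 2 units, time = 27
  J2 runs 4 units, time = 31
  J2 runs 1 units, time = 32
Finish times: [21, 32, 27, 15, 19]
Average turnaround = 114/5 = 22.8

22.8


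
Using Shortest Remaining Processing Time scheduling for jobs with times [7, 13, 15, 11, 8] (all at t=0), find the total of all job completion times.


Since all jobs arrive at t=0, SRPT equals SPT ordering.
SPT order: [7, 8, 11, 13, 15]
Completion times:
  Job 1: p=7, C=7
  Job 2: p=8, C=15
  Job 3: p=11, C=26
  Job 4: p=13, C=39
  Job 5: p=15, C=54
Total completion time = 7 + 15 + 26 + 39 + 54 = 141

141


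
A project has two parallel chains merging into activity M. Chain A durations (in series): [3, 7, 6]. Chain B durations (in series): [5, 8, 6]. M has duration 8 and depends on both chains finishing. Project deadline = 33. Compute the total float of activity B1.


Forward pass: ES(B1) = sum of predecessors on chain B = 0
EF = ES + duration = 0 + 5 = 5
Backward pass: LF(M) = deadline = 33; LS(M) = 33 - 8 = 25
LF(B1) = LS(M) - sum(successors on chain B) = 25 - 14 = 11
LS = LF - duration = 11 - 5 = 6
Total float = LS - ES = 6 - 0 = 6

6


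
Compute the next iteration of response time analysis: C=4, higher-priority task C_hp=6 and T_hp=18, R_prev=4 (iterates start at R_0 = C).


R_next = C + ceil(R_prev / T_hp) * C_hp
ceil(4 / 18) = ceil(0.2222) = 1
Interference = 1 * 6 = 6
R_next = 4 + 6 = 10

10


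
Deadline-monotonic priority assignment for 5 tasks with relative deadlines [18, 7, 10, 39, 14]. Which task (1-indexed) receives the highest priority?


Sort tasks by relative deadline (ascending):
  Task 2: deadline = 7
  Task 3: deadline = 10
  Task 5: deadline = 14
  Task 1: deadline = 18
  Task 4: deadline = 39
Priority order (highest first): [2, 3, 5, 1, 4]
Highest priority task = 2

2


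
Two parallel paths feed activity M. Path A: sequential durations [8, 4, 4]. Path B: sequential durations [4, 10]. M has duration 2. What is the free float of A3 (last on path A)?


ES(A3) = sum of predecessors on chain A = 12
EF(A3) = ES + duration = 12 + 4 = 16
Successor of A3 is M. ES(M) = max(sum(A), sum(B)) = max(16, 14) = 16
Free float = ES(successor) - EF(current) = 16 - 16 = 0

0


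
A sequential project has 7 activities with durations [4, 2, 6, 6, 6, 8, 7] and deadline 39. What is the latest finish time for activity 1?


LF(activity 1) = deadline - sum of successor durations
Successors: activities 2 through 7 with durations [2, 6, 6, 6, 8, 7]
Sum of successor durations = 35
LF = 39 - 35 = 4

4


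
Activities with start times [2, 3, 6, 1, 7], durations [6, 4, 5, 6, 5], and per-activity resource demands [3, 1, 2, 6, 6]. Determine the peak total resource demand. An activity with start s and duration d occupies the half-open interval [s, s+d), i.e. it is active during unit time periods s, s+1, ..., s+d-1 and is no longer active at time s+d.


Each activity i is active on [start_i, start_i + duration_i).
Compute total resource usage per time slot:
  t=0: active resources = [], total = 0
  t=1: active resources = [6], total = 6
  t=2: active resources = [3, 6], total = 9
  t=3: active resources = [3, 1, 6], total = 10
  t=4: active resources = [3, 1, 6], total = 10
  t=5: active resources = [3, 1, 6], total = 10
  t=6: active resources = [3, 1, 2, 6], total = 12
  t=7: active resources = [3, 2, 6], total = 11
  t=8: active resources = [2, 6], total = 8
  t=9: active resources = [2, 6], total = 8
  t=10: active resources = [2, 6], total = 8
  t=11: active resources = [6], total = 6
Peak resource demand = 12

12


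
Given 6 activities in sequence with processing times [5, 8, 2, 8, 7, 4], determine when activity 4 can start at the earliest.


Activity 4 starts after activities 1 through 3 complete.
Predecessor durations: [5, 8, 2]
ES = 5 + 8 + 2 = 15

15


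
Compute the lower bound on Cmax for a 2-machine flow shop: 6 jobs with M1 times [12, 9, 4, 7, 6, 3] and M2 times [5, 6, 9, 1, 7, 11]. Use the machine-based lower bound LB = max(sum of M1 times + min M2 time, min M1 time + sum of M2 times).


LB1 = sum(M1 times) + min(M2 times) = 41 + 1 = 42
LB2 = min(M1 times) + sum(M2 times) = 3 + 39 = 42
Lower bound = max(LB1, LB2) = max(42, 42) = 42

42


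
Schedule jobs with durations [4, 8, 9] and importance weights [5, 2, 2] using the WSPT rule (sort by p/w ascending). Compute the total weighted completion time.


Compute p/w ratios and sort ascending (WSPT): [(4, 5), (8, 2), (9, 2)]
Compute weighted completion times:
  Job (p=4,w=5): C=4, w*C=5*4=20
  Job (p=8,w=2): C=12, w*C=2*12=24
  Job (p=9,w=2): C=21, w*C=2*21=42
Total weighted completion time = 86

86


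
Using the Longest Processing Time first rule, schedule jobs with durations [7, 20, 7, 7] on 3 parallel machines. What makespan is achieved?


Sort jobs in decreasing order (LPT): [20, 7, 7, 7]
Assign each job to the least loaded machine:
  Machine 1: jobs [20], load = 20
  Machine 2: jobs [7, 7], load = 14
  Machine 3: jobs [7], load = 7
Makespan = max load = 20

20


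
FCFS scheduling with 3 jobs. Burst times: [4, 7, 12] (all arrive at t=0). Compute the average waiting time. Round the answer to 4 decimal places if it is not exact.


FCFS order (as given): [4, 7, 12]
Waiting times:
  Job 1: wait = 0
  Job 2: wait = 4
  Job 3: wait = 11
Sum of waiting times = 15
Average waiting time = 15/3 = 5.0

5.0


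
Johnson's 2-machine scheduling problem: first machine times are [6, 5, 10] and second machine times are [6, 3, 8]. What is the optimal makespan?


Apply Johnson's rule:
  Group 1 (a <= b): [(1, 6, 6)]
  Group 2 (a > b): [(3, 10, 8), (2, 5, 3)]
Optimal job order: [1, 3, 2]
Schedule:
  Job 1: M1 done at 6, M2 done at 12
  Job 3: M1 done at 16, M2 done at 24
  Job 2: M1 done at 21, M2 done at 27
Makespan = 27

27


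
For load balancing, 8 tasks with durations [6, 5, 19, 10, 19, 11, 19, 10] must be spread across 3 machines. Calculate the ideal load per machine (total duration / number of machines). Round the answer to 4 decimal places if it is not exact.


Total processing time = 6 + 5 + 19 + 10 + 19 + 11 + 19 + 10 = 99
Number of machines = 3
Ideal balanced load = 99 / 3 = 33.0

33.0


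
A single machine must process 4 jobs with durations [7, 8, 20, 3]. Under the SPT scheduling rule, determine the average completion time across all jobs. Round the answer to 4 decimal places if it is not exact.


Sort jobs by processing time (SPT order): [3, 7, 8, 20]
Compute completion times sequentially:
  Job 1: processing = 3, completes at 3
  Job 2: processing = 7, completes at 10
  Job 3: processing = 8, completes at 18
  Job 4: processing = 20, completes at 38
Sum of completion times = 69
Average completion time = 69/4 = 17.25

17.25


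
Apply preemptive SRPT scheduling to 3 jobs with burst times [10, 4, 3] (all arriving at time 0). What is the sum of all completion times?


Since all jobs arrive at t=0, SRPT equals SPT ordering.
SPT order: [3, 4, 10]
Completion times:
  Job 1: p=3, C=3
  Job 2: p=4, C=7
  Job 3: p=10, C=17
Total completion time = 3 + 7 + 17 = 27

27


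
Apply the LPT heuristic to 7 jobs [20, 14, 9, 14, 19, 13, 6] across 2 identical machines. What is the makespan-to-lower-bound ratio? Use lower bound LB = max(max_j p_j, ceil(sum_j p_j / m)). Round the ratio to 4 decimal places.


LPT order: [20, 19, 14, 14, 13, 9, 6]
Machine loads after assignment: [49, 46]
LPT makespan = 49
Lower bound = max(max_job, ceil(total/2)) = max(20, 48) = 48
Ratio = 49 / 48 = 1.0208

1.0208


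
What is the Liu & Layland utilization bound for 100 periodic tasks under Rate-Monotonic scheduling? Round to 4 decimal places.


Compute 2^(1/100) = 1.0069555501
Subtract 1: 1.0069555501 - 1 = 0.0069555501
Multiply by n: 100 * 0.0069555501 = 0.6955550100
Round to 4 dp: 0.6956

0.6956


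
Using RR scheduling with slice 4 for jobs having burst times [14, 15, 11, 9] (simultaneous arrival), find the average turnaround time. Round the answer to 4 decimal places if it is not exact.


Time quantum = 4
Execution trace:
  J1 runs 4 units, time = 4
  J2 runs 4 units, time = 8
  J3 runs 4 units, time = 12
  J4 runs 4 units, time = 16
  J1 runs 4 units, time = 20
  J2 runs 4 units, time = 24
  J3 runs 4 units, time = 28
  J4 runs 4 units, time = 32
  J1 runs 4 units, time = 36
  J2 runs 4 units, time = 40
  J3 runs 3 units, time = 43
  J4 runs 1 units, time = 44
  J1 runs 2 units, time = 46
  J2 runs 3 units, time = 49
Finish times: [46, 49, 43, 44]
Average turnaround = 182/4 = 45.5

45.5


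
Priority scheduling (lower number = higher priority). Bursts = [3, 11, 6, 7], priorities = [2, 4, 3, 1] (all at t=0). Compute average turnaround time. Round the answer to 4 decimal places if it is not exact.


Sort by priority (ascending = highest first):
Order: [(1, 7), (2, 3), (3, 6), (4, 11)]
Completion times:
  Priority 1, burst=7, C=7
  Priority 2, burst=3, C=10
  Priority 3, burst=6, C=16
  Priority 4, burst=11, C=27
Average turnaround = 60/4 = 15.0

15.0


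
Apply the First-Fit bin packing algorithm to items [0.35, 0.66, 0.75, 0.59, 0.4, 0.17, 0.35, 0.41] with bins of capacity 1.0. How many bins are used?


Place items sequentially using First-Fit:
  Item 0.35 -> new Bin 1
  Item 0.66 -> new Bin 2
  Item 0.75 -> new Bin 3
  Item 0.59 -> Bin 1 (now 0.94)
  Item 0.4 -> new Bin 4
  Item 0.17 -> Bin 2 (now 0.83)
  Item 0.35 -> Bin 4 (now 0.75)
  Item 0.41 -> new Bin 5
Total bins used = 5

5


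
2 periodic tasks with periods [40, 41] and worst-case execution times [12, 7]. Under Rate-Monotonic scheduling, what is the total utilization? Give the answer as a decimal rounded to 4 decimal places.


Compute individual utilizations (exact fractions):
  Task 1: C/T = 12/40 = 3/10 (approx. 0.3)
  Task 2: C/T = 7/41 (approx. 0.1707)
Total utilization U = 3/10 + 7/41 = 193/410
Rounded to 4 decimal places: U = 0.4707
RM (Liu & Layland) bound for 2 tasks = 0.828427; compare with U = 193/410 (approx. 0.470732)
U <= bound, so schedulable by RM sufficient condition.

0.4707


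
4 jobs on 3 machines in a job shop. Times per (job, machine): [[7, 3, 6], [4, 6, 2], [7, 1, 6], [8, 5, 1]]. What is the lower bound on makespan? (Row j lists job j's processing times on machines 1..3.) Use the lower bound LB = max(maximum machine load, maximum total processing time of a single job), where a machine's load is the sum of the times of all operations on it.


Machine loads:
  Machine 1: 7 + 4 + 7 + 8 = 26
  Machine 2: 3 + 6 + 1 + 5 = 15
  Machine 3: 6 + 2 + 6 + 1 = 15
Max machine load = 26
Job totals:
  Job 1: 16
  Job 2: 12
  Job 3: 14
  Job 4: 14
Max job total = 16
Lower bound = max(26, 16) = 26

26


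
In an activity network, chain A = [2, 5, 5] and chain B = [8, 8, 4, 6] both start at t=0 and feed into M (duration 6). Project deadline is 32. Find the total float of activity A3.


Forward pass: ES(A3) = sum of predecessors on chain A = 7
EF = ES + duration = 7 + 5 = 12
Backward pass: LF(M) = deadline = 32; LS(M) = 32 - 6 = 26
LF(A3) = LS(M) - sum(successors on chain A) = 26 - 0 = 26
LS = LF - duration = 26 - 5 = 21
Total float = LS - ES = 21 - 7 = 14

14


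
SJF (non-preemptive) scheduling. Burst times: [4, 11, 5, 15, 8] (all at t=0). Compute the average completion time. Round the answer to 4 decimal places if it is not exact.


SJF order (ascending): [4, 5, 8, 11, 15]
Completion times:
  Job 1: burst=4, C=4
  Job 2: burst=5, C=9
  Job 3: burst=8, C=17
  Job 4: burst=11, C=28
  Job 5: burst=15, C=43
Average completion = 101/5 = 20.2

20.2


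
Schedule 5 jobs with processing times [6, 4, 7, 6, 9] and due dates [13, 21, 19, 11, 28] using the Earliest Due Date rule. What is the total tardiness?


Sort by due date (EDD order): [(6, 11), (6, 13), (7, 19), (4, 21), (9, 28)]
Compute completion times and tardiness:
  Job 1: p=6, d=11, C=6, tardiness=max(0,6-11)=0
  Job 2: p=6, d=13, C=12, tardiness=max(0,12-13)=0
  Job 3: p=7, d=19, C=19, tardiness=max(0,19-19)=0
  Job 4: p=4, d=21, C=23, tardiness=max(0,23-21)=2
  Job 5: p=9, d=28, C=32, tardiness=max(0,32-28)=4
Total tardiness = 6

6


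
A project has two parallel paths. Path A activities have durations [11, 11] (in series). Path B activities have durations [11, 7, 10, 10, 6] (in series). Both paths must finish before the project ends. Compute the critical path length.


Path A total = 11 + 11 = 22
Path B total = 11 + 7 + 10 + 10 + 6 = 44
Critical path = longest path = max(22, 44) = 44

44


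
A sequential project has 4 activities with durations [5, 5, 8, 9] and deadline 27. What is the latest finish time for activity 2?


LF(activity 2) = deadline - sum of successor durations
Successors: activities 3 through 4 with durations [8, 9]
Sum of successor durations = 17
LF = 27 - 17 = 10

10


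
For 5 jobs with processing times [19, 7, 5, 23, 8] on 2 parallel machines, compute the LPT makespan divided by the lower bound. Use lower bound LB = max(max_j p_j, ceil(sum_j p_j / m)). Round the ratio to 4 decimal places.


LPT order: [23, 19, 8, 7, 5]
Machine loads after assignment: [30, 32]
LPT makespan = 32
Lower bound = max(max_job, ceil(total/2)) = max(23, 31) = 31
Ratio = 32 / 31 = 1.0323

1.0323


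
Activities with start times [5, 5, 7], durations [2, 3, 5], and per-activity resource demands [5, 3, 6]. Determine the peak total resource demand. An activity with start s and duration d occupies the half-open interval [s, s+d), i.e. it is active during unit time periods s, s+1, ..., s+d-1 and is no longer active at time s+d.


Each activity i is active on [start_i, start_i + duration_i).
Compute total resource usage per time slot:
  t=0: active resources = [], total = 0
  t=1: active resources = [], total = 0
  t=2: active resources = [], total = 0
  t=3: active resources = [], total = 0
  t=4: active resources = [], total = 0
  t=5: active resources = [5, 3], total = 8
  t=6: active resources = [5, 3], total = 8
  t=7: active resources = [3, 6], total = 9
  t=8: active resources = [6], total = 6
  t=9: active resources = [6], total = 6
  t=10: active resources = [6], total = 6
  t=11: active resources = [6], total = 6
Peak resource demand = 9

9


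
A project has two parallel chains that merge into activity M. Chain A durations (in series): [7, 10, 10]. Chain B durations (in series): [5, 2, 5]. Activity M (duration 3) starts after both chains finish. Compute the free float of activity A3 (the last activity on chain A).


ES(A3) = sum of predecessors on chain A = 17
EF(A3) = ES + duration = 17 + 10 = 27
Successor of A3 is M. ES(M) = max(sum(A), sum(B)) = max(27, 12) = 27
Free float = ES(successor) - EF(current) = 27 - 27 = 0

0


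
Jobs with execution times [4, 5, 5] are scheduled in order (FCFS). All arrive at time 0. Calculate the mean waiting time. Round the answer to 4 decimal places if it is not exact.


FCFS order (as given): [4, 5, 5]
Waiting times:
  Job 1: wait = 0
  Job 2: wait = 4
  Job 3: wait = 9
Sum of waiting times = 13
Average waiting time = 13/3 = 4.3333

4.3333
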